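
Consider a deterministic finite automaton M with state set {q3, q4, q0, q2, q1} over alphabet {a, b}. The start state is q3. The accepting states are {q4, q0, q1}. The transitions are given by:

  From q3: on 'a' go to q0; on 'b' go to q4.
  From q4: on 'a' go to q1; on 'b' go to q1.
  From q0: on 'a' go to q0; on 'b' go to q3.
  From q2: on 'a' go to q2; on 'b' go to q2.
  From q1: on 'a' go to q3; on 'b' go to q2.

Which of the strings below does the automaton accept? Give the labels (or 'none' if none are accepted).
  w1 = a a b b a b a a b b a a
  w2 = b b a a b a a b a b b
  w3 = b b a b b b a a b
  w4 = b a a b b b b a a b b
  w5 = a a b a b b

w2, w5

w1:
  start at q3
  read 'a': q3 → q0
  read 'a': q0 → q0
  read 'b': q0 → q3
  read 'b': q3 → q4
  read 'a': q4 → q1
  read 'b': q1 → q2
  read 'a': q2 → q2
  read 'a': q2 → q2
  read 'b': q2 → q2
  read 'b': q2 → q2
  read 'a': q2 → q2
  read 'a': q2 → q2
  end q2, rejected
w2:
  start at q3
  read 'b': q3 → q4
  read 'b': q4 → q1
  read 'a': q1 → q3
  read 'a': q3 → q0
  read 'b': q0 → q3
  read 'a': q3 → q0
  read 'a': q0 → q0
  read 'b': q0 → q3
  read 'a': q3 → q0
  read 'b': q0 → q3
  read 'b': q3 → q4
  end q4, accepted
w3:
  start at q3
  read 'b': q3 → q4
  read 'b': q4 → q1
  read 'a': q1 → q3
  read 'b': q3 → q4
  read 'b': q4 → q1
  read 'b': q1 → q2
  read 'a': q2 → q2
  read 'a': q2 → q2
  read 'b': q2 → q2
  end q2, rejected
w4:
  start at q3
  read 'b': q3 → q4
  read 'a': q4 → q1
  read 'a': q1 → q3
  read 'b': q3 → q4
  read 'b': q4 → q1
  read 'b': q1 → q2
  read 'b': q2 → q2
  read 'a': q2 → q2
  read 'a': q2 → q2
  read 'b': q2 → q2
  read 'b': q2 → q2
  end q2, rejected
w5:
  start at q3
  read 'a': q3 → q0
  read 'a': q0 → q0
  read 'b': q0 → q3
  read 'a': q3 → q0
  read 'b': q0 → q3
  read 'b': q3 → q4
  end q4, accepted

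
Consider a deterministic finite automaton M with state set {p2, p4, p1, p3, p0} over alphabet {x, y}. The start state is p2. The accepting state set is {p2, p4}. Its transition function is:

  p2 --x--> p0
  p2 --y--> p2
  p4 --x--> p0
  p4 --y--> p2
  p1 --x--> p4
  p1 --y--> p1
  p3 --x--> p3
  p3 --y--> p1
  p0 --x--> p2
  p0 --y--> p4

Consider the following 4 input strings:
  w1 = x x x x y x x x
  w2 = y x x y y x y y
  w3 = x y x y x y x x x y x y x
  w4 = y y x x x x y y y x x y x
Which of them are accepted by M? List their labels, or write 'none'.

w1: p2 → p0 → p2 → p0 → p2 → p2 → p0 → p2 → p0  → end p0, rejected
w2: p2 → p2 → p0 → p2 → p2 → p2 → p0 → p4 → p2  → end p2, accepted
w3: p2 → p0 → p4 → p0 → p4 → p0 → p4 → p0 → p2 → p0 → p4 → p0 → p4 → p0  → end p0, rejected
w4: p2 → p2 → p2 → p0 → p2 → p0 → p2 → p2 → p2 → p2 → p0 → p2 → p2 → p0  → end p0, rejected

w2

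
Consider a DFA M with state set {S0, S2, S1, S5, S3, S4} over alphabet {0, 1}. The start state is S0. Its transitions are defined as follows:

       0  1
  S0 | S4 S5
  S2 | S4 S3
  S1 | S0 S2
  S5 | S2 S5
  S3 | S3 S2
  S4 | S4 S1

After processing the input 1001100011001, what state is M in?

S1

Trace: S0 -1-> S5 -0-> S2 -0-> S4 -1-> S1 -1-> S2 -0-> S4 -0-> S4 -0-> S4 -1-> S1 -1-> S2 -0-> S4 -0-> S4 -1-> S1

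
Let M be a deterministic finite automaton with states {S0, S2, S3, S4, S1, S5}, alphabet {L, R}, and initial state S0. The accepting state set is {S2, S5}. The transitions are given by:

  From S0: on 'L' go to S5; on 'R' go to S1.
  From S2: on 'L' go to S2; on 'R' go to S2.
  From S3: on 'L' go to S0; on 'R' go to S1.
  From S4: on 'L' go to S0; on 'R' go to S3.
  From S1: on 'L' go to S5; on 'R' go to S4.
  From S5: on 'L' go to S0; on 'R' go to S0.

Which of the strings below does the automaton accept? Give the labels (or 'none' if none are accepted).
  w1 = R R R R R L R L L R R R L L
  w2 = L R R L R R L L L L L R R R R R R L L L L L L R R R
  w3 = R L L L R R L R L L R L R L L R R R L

w1:
  start at S0
  read 'R': S0 → S1
  read 'R': S1 → S4
  read 'R': S4 → S3
  read 'R': S3 → S1
  read 'R': S1 → S4
  read 'L': S4 → S0
  read 'R': S0 → S1
  read 'L': S1 → S5
  read 'L': S5 → S0
  read 'R': S0 → S1
  read 'R': S1 → S4
  read 'R': S4 → S3
  read 'L': S3 → S0
  read 'L': S0 → S5
  end S5, accepted
w2:
  start at S0
  read 'L': S0 → S5
  read 'R': S5 → S0
  read 'R': S0 → S1
  read 'L': S1 → S5
  read 'R': S5 → S0
  read 'R': S0 → S1
  read 'L': S1 → S5
  read 'L': S5 → S0
  read 'L': S0 → S5
  read 'L': S5 → S0
  read 'L': S0 → S5
  read 'R': S5 → S0
  read 'R': S0 → S1
  read 'R': S1 → S4
  read 'R': S4 → S3
  read 'R': S3 → S1
  read 'R': S1 → S4
  read 'L': S4 → S0
  read 'L': S0 → S5
  read 'L': S5 → S0
  read 'L': S0 → S5
  read 'L': S5 → S0
  read 'L': S0 → S5
  read 'R': S5 → S0
  read 'R': S0 → S1
  read 'R': S1 → S4
  end S4, rejected
w3:
  start at S0
  read 'R': S0 → S1
  read 'L': S1 → S5
  read 'L': S5 → S0
  read 'L': S0 → S5
  read 'R': S5 → S0
  read 'R': S0 → S1
  read 'L': S1 → S5
  read 'R': S5 → S0
  read 'L': S0 → S5
  read 'L': S5 → S0
  read 'R': S0 → S1
  read 'L': S1 → S5
  read 'R': S5 → S0
  read 'L': S0 → S5
  read 'L': S5 → S0
  read 'R': S0 → S1
  read 'R': S1 → S4
  read 'R': S4 → S3
  read 'L': S3 → S0
  end S0, rejected

w1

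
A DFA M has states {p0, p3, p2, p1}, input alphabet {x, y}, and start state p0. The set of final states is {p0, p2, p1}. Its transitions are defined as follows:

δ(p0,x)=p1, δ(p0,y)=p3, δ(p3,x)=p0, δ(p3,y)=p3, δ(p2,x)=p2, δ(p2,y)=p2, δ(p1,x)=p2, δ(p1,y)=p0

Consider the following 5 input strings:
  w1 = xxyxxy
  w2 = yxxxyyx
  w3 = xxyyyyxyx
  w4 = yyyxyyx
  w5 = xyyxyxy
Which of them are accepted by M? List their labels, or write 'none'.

w1: p0 → p1 → p2 → p2 → p2 → p2 → p2  → end p2, accepted
w2: p0 → p3 → p0 → p1 → p2 → p2 → p2 → p2  → end p2, accepted
w3: p0 → p1 → p2 → p2 → p2 → p2 → p2 → p2 → p2 → p2  → end p2, accepted
w4: p0 → p3 → p3 → p3 → p0 → p3 → p3 → p0  → end p0, accepted
w5: p0 → p1 → p0 → p3 → p0 → p3 → p0 → p3  → end p3, rejected

w1, w2, w3, w4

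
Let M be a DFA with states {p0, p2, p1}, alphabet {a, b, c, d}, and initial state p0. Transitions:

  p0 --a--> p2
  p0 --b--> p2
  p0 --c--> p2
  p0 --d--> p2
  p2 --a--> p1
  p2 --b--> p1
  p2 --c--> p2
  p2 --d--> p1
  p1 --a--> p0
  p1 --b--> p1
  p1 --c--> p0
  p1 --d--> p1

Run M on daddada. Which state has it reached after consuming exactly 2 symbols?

p0 → p2 → p1
After 2 symbols: p1.

p1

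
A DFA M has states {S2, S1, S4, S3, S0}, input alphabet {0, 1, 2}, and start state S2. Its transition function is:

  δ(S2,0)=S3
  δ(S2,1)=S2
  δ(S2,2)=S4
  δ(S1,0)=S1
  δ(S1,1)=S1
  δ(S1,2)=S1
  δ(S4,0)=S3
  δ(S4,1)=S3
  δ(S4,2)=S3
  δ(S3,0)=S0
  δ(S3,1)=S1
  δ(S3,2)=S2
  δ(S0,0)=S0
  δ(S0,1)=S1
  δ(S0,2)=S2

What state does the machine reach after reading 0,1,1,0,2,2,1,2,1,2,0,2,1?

S1

Trace: S2 -0-> S3 -1-> S1 -1-> S1 -0-> S1 -2-> S1 -2-> S1 -1-> S1 -2-> S1 -1-> S1 -2-> S1 -0-> S1 -2-> S1 -1-> S1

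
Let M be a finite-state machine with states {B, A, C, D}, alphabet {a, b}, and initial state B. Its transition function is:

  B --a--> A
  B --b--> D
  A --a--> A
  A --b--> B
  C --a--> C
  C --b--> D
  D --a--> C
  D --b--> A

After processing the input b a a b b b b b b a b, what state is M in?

B

start at B
read 'b': B → D
read 'a': D → C
read 'a': C → C
read 'b': C → D
read 'b': D → A
read 'b': A → B
read 'b': B → D
read 'b': D → A
read 'b': A → B
read 'a': B → A
read 'b': A → B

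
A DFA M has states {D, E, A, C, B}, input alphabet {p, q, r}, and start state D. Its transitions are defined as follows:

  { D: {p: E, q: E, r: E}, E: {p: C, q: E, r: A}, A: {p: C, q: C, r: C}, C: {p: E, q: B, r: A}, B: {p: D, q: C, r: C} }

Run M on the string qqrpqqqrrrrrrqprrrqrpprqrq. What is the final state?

Trace: D -q-> E -q-> E -r-> A -p-> C -q-> B -q-> C -q-> B -r-> C -r-> A -r-> C -r-> A -r-> C -r-> A -q-> C -p-> E -r-> A -r-> C -r-> A -q-> C -r-> A -p-> C -p-> E -r-> A -q-> C -r-> A -q-> C

C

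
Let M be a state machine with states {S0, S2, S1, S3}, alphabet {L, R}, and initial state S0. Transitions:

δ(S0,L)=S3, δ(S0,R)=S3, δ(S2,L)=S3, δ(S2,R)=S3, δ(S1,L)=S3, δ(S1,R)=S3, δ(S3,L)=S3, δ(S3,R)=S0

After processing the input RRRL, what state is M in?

S3

S0 → S3 → S0 → S3 → S3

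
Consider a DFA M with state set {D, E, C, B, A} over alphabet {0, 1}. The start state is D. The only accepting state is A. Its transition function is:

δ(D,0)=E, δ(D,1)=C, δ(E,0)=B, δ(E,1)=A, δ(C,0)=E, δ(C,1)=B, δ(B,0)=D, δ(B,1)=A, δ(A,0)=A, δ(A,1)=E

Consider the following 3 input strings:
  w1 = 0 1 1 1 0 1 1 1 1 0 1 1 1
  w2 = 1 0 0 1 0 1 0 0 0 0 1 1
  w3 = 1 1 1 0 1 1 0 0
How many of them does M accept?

w1:
  start at D
  read '0': D → E
  read '1': E → A
  read '1': A → E
  read '1': E → A
  read '0': A → A
  read '1': A → E
  read '1': E → A
  read '1': A → E
  read '1': E → A
  read '0': A → A
  read '1': A → E
  read '1': E → A
  read '1': A → E
  end E, rejected
w2:
  start at D
  read '1': D → C
  read '0': C → E
  read '0': E → B
  read '1': B → A
  read '0': A → A
  read '1': A → E
  read '0': E → B
  read '0': B → D
  read '0': D → E
  read '0': E → B
  read '1': B → A
  read '1': A → E
  end E, rejected
w3:
  start at D
  read '1': D → C
  read '1': C → B
  read '1': B → A
  read '0': A → A
  read '1': A → E
  read '1': E → A
  read '0': A → A
  read '0': A → A
  end A, accepted

1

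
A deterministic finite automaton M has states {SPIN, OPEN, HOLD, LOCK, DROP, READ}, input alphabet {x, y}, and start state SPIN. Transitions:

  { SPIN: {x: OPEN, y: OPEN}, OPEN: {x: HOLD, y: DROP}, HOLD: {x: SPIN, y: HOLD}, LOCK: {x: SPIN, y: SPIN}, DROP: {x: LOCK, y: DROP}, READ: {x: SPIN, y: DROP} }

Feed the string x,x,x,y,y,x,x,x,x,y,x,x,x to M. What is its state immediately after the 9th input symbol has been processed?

SPIN → OPEN → HOLD → SPIN → OPEN → DROP → LOCK → SPIN → OPEN → HOLD
After 9 symbols: HOLD.

HOLD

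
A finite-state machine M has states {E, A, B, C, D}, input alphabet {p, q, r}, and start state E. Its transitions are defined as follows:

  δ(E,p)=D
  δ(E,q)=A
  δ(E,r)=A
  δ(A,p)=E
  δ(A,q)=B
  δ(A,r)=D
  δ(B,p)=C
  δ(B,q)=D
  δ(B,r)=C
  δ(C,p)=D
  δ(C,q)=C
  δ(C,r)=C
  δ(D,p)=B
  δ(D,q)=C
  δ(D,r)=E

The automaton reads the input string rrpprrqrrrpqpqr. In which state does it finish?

C

E → A → D → B → C → C → C → C → C → C → C → D → C → D → C → C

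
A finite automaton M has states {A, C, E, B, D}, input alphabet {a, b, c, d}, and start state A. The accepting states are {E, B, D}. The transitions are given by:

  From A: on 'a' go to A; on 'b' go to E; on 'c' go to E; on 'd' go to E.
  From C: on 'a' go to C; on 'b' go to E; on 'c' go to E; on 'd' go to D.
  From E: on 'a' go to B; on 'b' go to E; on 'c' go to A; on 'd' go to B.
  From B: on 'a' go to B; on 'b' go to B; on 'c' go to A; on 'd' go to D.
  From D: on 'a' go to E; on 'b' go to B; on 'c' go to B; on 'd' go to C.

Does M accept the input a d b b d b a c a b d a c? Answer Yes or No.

Trace: A -a-> A -d-> E -b-> E -b-> E -d-> B -b-> B -a-> B -c-> A -a-> A -b-> E -d-> B -a-> B -c-> A
End state A is not accepting.

No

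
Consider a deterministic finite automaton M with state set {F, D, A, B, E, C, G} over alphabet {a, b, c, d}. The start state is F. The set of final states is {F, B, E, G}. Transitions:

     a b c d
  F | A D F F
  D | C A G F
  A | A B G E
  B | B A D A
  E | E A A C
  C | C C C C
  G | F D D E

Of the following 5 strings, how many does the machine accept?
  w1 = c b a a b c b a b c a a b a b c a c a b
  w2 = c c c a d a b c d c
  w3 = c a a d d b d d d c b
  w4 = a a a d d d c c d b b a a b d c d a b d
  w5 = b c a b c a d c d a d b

0

w1:
  start at F
  read 'c': F → F
  read 'b': F → D
  read 'a': D → C
  read 'a': C → C
  read 'b': C → C
  read 'c': C → C
  read 'b': C → C
  read 'a': C → C
  read 'b': C → C
  read 'c': C → C
  read 'a': C → C
  read 'a': C → C
  read 'b': C → C
  read 'a': C → C
  read 'b': C → C
  read 'c': C → C
  read 'a': C → C
  read 'c': C → C
  read 'a': C → C
  read 'b': C → C
  end C, rejected
w2:
  start at F
  read 'c': F → F
  read 'c': F → F
  read 'c': F → F
  read 'a': F → A
  read 'd': A → E
  read 'a': E → E
  read 'b': E → A
  read 'c': A → G
  read 'd': G → E
  read 'c': E → A
  end A, rejected
w3:
  start at F
  read 'c': F → F
  read 'a': F → A
  read 'a': A → A
  read 'd': A → E
  read 'd': E → C
  read 'b': C → C
  read 'd': C → C
  read 'd': C → C
  read 'd': C → C
  read 'c': C → C
  read 'b': C → C
  end C, rejected
w4:
  start at F
  read 'a': F → A
  read 'a': A → A
  read 'a': A → A
  read 'd': A → E
  read 'd': E → C
  read 'd': C → C
  read 'c': C → C
  read 'c': C → C
  read 'd': C → C
  read 'b': C → C
  read 'b': C → C
  read 'a': C → C
  read 'a': C → C
  read 'b': C → C
  read 'd': C → C
  read 'c': C → C
  read 'd': C → C
  read 'a': C → C
  read 'b': C → C
  read 'd': C → C
  end C, rejected
w5:
  start at F
  read 'b': F → D
  read 'c': D → G
  read 'a': G → F
  read 'b': F → D
  read 'c': D → G
  read 'a': G → F
  read 'd': F → F
  read 'c': F → F
  read 'd': F → F
  read 'a': F → A
  read 'd': A → E
  read 'b': E → A
  end A, rejected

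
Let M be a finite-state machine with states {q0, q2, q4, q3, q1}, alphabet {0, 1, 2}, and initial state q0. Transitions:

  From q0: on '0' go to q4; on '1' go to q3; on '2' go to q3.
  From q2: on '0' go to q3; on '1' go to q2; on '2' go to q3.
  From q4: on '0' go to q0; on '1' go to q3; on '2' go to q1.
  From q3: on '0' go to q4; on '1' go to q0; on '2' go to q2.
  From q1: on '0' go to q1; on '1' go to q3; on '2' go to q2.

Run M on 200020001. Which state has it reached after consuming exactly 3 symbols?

q0 → q3 → q4 → q0
After 3 symbols: q0.

q0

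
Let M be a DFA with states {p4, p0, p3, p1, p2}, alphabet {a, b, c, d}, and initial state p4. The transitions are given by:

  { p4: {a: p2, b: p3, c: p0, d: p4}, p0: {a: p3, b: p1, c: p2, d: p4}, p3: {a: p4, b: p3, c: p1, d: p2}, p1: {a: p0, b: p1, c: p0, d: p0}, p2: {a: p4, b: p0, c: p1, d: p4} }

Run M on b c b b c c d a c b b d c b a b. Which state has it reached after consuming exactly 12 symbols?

p0

start at p4
read 'b': p4 → p3
read 'c': p3 → p1
read 'b': p1 → p1
read 'b': p1 → p1
read 'c': p1 → p0
read 'c': p0 → p2
read 'd': p2 → p4
read 'a': p4 → p2
read 'c': p2 → p1
read 'b': p1 → p1
read 'b': p1 → p1
read 'd': p1 → p0
After 12 symbols: p0.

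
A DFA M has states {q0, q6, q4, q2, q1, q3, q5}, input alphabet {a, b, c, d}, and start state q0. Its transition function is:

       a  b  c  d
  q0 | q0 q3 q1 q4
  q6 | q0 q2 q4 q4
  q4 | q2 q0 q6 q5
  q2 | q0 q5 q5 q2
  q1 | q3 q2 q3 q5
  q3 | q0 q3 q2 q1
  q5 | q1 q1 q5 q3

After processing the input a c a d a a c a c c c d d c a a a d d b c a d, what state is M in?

q4

q0 → q0 → q1 → q3 → q1 → q3 → q0 → q1 → q3 → q2 → q5 → q5 → q3 → q1 → q3 → q0 → q0 → q0 → q4 → q5 → q1 → q3 → q0 → q4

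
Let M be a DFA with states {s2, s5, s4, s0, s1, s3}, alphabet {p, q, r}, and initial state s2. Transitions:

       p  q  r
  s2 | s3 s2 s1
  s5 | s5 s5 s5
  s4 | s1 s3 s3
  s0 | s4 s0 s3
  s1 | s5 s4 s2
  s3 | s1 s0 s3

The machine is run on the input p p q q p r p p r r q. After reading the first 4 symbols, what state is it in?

Trace: s2 -p-> s3 -p-> s1 -q-> s4 -q-> s3
After 4 symbols: s3.

s3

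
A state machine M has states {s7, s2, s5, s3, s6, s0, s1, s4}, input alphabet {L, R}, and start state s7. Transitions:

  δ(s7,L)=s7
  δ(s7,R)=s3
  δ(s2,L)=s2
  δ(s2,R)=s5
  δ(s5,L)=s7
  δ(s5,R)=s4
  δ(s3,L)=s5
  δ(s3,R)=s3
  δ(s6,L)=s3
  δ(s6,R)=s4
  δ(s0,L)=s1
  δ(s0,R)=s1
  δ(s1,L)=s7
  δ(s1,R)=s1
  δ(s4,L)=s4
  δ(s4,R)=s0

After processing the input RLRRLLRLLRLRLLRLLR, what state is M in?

s3

Trace: s7 -R-> s3 -L-> s5 -R-> s4 -R-> s0 -L-> s1 -L-> s7 -R-> s3 -L-> s5 -L-> s7 -R-> s3 -L-> s5 -R-> s4 -L-> s4 -L-> s4 -R-> s0 -L-> s1 -L-> s7 -R-> s3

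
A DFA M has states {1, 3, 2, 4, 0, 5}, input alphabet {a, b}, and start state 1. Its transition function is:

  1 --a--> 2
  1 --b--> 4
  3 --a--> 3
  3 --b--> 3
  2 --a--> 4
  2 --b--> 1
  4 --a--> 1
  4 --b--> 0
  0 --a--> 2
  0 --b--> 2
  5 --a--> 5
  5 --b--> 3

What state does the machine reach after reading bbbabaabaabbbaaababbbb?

1

Trace: 1 -b-> 4 -b-> 0 -b-> 2 -a-> 4 -b-> 0 -a-> 2 -a-> 4 -b-> 0 -a-> 2 -a-> 4 -b-> 0 -b-> 2 -b-> 1 -a-> 2 -a-> 4 -a-> 1 -b-> 4 -a-> 1 -b-> 4 -b-> 0 -b-> 2 -b-> 1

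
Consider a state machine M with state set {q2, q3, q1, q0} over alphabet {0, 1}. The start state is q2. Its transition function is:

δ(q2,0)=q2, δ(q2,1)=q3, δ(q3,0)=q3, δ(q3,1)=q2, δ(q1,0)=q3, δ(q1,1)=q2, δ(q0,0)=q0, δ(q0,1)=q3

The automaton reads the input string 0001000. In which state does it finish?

q3

q2 → q2 → q2 → q2 → q3 → q3 → q3 → q3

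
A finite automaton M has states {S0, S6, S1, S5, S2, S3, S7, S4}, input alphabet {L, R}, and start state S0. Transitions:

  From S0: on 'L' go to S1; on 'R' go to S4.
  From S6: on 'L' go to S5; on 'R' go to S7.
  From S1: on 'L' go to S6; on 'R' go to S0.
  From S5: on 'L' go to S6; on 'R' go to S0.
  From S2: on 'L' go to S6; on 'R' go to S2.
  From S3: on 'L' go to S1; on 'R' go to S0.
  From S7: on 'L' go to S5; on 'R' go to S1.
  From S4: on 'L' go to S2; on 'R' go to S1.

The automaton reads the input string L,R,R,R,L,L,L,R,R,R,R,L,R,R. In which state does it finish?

S0 → S1 → S0 → S4 → S1 → S6 → S5 → S6 → S7 → S1 → S0 → S4 → S2 → S2 → S2

S2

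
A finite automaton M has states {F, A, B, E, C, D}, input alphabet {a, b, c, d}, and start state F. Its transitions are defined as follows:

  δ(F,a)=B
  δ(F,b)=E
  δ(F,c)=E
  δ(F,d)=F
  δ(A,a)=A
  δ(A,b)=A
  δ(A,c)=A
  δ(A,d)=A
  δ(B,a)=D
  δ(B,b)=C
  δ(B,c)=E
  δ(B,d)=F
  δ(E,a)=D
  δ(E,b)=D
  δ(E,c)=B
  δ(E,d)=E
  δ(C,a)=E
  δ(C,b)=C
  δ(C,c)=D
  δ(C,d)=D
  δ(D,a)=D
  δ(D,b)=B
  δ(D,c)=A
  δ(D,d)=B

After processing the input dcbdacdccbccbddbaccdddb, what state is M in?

F → F → E → D → B → D → A → A → A → A → A → A → A → A → A → A → A → A → A → A → A → A → A → A

A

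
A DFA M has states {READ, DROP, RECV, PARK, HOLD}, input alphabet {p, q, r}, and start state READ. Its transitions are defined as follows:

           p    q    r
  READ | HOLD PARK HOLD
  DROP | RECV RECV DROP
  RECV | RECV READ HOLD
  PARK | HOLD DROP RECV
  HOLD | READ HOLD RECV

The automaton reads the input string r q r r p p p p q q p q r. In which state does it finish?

start at READ
read 'r': READ → HOLD
read 'q': HOLD → HOLD
read 'r': HOLD → RECV
read 'r': RECV → HOLD
read 'p': HOLD → READ
read 'p': READ → HOLD
read 'p': HOLD → READ
read 'p': READ → HOLD
read 'q': HOLD → HOLD
read 'q': HOLD → HOLD
read 'p': HOLD → READ
read 'q': READ → PARK
read 'r': PARK → RECV

RECV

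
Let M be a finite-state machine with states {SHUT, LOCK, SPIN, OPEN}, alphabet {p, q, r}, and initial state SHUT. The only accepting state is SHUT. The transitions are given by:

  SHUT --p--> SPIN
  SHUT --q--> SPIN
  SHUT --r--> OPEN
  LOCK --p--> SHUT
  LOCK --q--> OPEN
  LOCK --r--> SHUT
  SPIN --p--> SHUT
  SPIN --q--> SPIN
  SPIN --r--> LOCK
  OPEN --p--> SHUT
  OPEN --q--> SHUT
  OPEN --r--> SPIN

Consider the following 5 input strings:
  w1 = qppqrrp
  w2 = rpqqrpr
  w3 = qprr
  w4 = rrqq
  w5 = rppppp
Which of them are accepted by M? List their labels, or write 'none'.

w5

w1:
  start at SHUT
  read 'q': SHUT → SPIN
  read 'p': SPIN → SHUT
  read 'p': SHUT → SPIN
  read 'q': SPIN → SPIN
  read 'r': SPIN → LOCK
  read 'r': LOCK → SHUT
  read 'p': SHUT → SPIN
  end SPIN, rejected
w2:
  start at SHUT
  read 'r': SHUT → OPEN
  read 'p': OPEN → SHUT
  read 'q': SHUT → SPIN
  read 'q': SPIN → SPIN
  read 'r': SPIN → LOCK
  read 'p': LOCK → SHUT
  read 'r': SHUT → OPEN
  end OPEN, rejected
w3:
  start at SHUT
  read 'q': SHUT → SPIN
  read 'p': SPIN → SHUT
  read 'r': SHUT → OPEN
  read 'r': OPEN → SPIN
  end SPIN, rejected
w4:
  start at SHUT
  read 'r': SHUT → OPEN
  read 'r': OPEN → SPIN
  read 'q': SPIN → SPIN
  read 'q': SPIN → SPIN
  end SPIN, rejected
w5:
  start at SHUT
  read 'r': SHUT → OPEN
  read 'p': OPEN → SHUT
  read 'p': SHUT → SPIN
  read 'p': SPIN → SHUT
  read 'p': SHUT → SPIN
  read 'p': SPIN → SHUT
  end SHUT, accepted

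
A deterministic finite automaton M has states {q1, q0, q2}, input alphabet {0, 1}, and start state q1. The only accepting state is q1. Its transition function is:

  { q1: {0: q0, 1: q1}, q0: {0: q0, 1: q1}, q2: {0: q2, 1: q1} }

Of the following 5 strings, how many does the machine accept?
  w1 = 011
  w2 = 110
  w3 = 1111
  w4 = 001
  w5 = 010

3

w1:
  start at q1
  read '0': q1 → q0
  read '1': q0 → q1
  read '1': q1 → q1
  end q1, accepted
w2:
  start at q1
  read '1': q1 → q1
  read '1': q1 → q1
  read '0': q1 → q0
  end q0, rejected
w3:
  start at q1
  read '1': q1 → q1
  read '1': q1 → q1
  read '1': q1 → q1
  read '1': q1 → q1
  end q1, accepted
w4:
  start at q1
  read '0': q1 → q0
  read '0': q0 → q0
  read '1': q0 → q1
  end q1, accepted
w5:
  start at q1
  read '0': q1 → q0
  read '1': q0 → q1
  read '0': q1 → q0
  end q0, rejected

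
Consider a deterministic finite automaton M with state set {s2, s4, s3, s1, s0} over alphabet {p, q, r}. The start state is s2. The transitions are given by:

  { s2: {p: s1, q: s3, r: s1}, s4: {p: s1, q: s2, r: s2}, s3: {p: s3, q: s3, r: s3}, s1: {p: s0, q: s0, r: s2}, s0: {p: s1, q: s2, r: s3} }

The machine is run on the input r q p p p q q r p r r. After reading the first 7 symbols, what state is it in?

s2

s2 → s1 → s0 → s1 → s0 → s1 → s0 → s2
After 7 symbols: s2.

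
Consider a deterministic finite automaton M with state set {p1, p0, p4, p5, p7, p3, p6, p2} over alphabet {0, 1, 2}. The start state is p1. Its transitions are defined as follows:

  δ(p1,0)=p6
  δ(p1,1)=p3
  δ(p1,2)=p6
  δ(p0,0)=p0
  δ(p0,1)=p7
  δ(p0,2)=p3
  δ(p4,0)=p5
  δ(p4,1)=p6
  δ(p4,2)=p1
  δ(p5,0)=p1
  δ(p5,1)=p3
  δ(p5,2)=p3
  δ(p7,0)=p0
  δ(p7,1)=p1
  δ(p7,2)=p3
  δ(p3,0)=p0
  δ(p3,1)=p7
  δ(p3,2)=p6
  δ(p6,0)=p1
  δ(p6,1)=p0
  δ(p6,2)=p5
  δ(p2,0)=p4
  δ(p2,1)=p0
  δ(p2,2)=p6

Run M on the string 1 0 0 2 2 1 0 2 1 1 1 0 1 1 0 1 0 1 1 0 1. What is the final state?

p0

start at p1
read '1': p1 → p3
read '0': p3 → p0
read '0': p0 → p0
read '2': p0 → p3
read '2': p3 → p6
read '1': p6 → p0
read '0': p0 → p0
read '2': p0 → p3
read '1': p3 → p7
read '1': p7 → p1
read '1': p1 → p3
read '0': p3 → p0
read '1': p0 → p7
read '1': p7 → p1
read '0': p1 → p6
read '1': p6 → p0
read '0': p0 → p0
read '1': p0 → p7
read '1': p7 → p1
read '0': p1 → p6
read '1': p6 → p0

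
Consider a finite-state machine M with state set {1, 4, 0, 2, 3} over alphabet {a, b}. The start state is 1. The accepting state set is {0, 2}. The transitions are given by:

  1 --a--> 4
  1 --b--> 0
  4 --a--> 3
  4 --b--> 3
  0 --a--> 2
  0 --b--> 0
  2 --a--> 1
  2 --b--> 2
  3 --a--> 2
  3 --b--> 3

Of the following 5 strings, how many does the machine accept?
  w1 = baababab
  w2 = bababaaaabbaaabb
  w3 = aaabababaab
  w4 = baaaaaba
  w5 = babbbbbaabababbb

w1: Trace: 1 -b-> 0 -a-> 2 -a-> 1 -b-> 0 -a-> 2 -b-> 2 -a-> 1 -b-> 0  → end 0, accepted
w2: Trace: 1 -b-> 0 -a-> 2 -b-> 2 -a-> 1 -b-> 0 -a-> 2 -a-> 1 -a-> 4 -a-> 3 -b-> 3 -b-> 3 -a-> 2 -a-> 1 -a-> 4 -b-> 3 -b-> 3  → end 3, rejected
w3: Trace: 1 -a-> 4 -a-> 3 -a-> 2 -b-> 2 -a-> 1 -b-> 0 -a-> 2 -b-> 2 -a-> 1 -a-> 4 -b-> 3  → end 3, rejected
w4: Trace: 1 -b-> 0 -a-> 2 -a-> 1 -a-> 4 -a-> 3 -a-> 2 -b-> 2 -a-> 1  → end 1, rejected
w5: Trace: 1 -b-> 0 -a-> 2 -b-> 2 -b-> 2 -b-> 2 -b-> 2 -b-> 2 -a-> 1 -a-> 4 -b-> 3 -a-> 2 -b-> 2 -a-> 1 -b-> 0 -b-> 0 -b-> 0  → end 0, accepted

2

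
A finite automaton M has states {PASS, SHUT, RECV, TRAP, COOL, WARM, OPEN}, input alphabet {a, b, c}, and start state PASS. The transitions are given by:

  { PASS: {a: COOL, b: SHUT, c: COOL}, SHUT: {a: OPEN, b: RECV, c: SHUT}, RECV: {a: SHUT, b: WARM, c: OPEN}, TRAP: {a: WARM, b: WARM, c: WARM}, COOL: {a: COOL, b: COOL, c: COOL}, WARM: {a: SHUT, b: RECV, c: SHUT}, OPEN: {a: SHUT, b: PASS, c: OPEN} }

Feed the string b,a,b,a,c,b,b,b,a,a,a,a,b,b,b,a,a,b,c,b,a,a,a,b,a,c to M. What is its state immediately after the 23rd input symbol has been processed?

start at PASS
read 'b': PASS → SHUT
read 'a': SHUT → OPEN
read 'b': OPEN → PASS
read 'a': PASS → COOL
read 'c': COOL → COOL
read 'b': COOL → COOL
read 'b': COOL → COOL
read 'b': COOL → COOL
read 'a': COOL → COOL
read 'a': COOL → COOL
read 'a': COOL → COOL
read 'a': COOL → COOL
read 'b': COOL → COOL
read 'b': COOL → COOL
read 'b': COOL → COOL
read 'a': COOL → COOL
read 'a': COOL → COOL
read 'b': COOL → COOL
read 'c': COOL → COOL
read 'b': COOL → COOL
read 'a': COOL → COOL
read 'a': COOL → COOL
read 'a': COOL → COOL
After 23 symbols: COOL.

COOL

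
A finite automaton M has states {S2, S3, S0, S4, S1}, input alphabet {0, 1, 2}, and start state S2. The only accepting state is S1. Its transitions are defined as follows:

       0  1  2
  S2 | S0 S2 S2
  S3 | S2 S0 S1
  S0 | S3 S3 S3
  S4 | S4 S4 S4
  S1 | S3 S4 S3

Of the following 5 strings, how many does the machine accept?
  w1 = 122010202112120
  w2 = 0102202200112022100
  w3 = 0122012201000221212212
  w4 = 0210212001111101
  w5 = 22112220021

w1: Trace: S2 -1-> S2 -2-> S2 -2-> S2 -0-> S0 -1-> S3 -0-> S2 -2-> S2 -0-> S0 -2-> S3 -1-> S0 -1-> S3 -2-> S1 -1-> S4 -2-> S4 -0-> S4  → end S4, rejected
w2: Trace: S2 -0-> S0 -1-> S3 -0-> S2 -2-> S2 -2-> S2 -0-> S0 -2-> S3 -2-> S1 -0-> S3 -0-> S2 -1-> S2 -1-> S2 -2-> S2 -0-> S0 -2-> S3 -2-> S1 -1-> S4 -0-> S4 -0-> S4  → end S4, rejected
w3: Trace: S2 -0-> S0 -1-> S3 -2-> S1 -2-> S3 -0-> S2 -1-> S2 -2-> S2 -2-> S2 -0-> S0 -1-> S3 -0-> S2 -0-> S0 -0-> S3 -2-> S1 -2-> S3 -1-> S0 -2-> S3 -1-> S0 -2-> S3 -2-> S1 -1-> S4 -2-> S4  → end S4, rejected
w4: Trace: S2 -0-> S0 -2-> S3 -1-> S0 -0-> S3 -2-> S1 -1-> S4 -2-> S4 -0-> S4 -0-> S4 -1-> S4 -1-> S4 -1-> S4 -1-> S4 -1-> S4 -0-> S4 -1-> S4  → end S4, rejected
w5: Trace: S2 -2-> S2 -2-> S2 -1-> S2 -1-> S2 -2-> S2 -2-> S2 -2-> S2 -0-> S0 -0-> S3 -2-> S1 -1-> S4  → end S4, rejected

0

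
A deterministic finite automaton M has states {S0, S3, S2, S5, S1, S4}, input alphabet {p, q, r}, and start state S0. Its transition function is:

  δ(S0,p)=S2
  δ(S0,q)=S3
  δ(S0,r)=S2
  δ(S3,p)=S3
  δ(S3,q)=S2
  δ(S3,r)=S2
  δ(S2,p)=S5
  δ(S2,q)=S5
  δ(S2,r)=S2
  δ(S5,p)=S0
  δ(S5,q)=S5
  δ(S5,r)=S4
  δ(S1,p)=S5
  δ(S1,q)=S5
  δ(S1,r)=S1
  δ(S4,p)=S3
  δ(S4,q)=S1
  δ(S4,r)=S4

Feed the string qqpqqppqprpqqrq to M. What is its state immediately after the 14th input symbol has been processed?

S4

Trace: S0 -q-> S3 -q-> S2 -p-> S5 -q-> S5 -q-> S5 -p-> S0 -p-> S2 -q-> S5 -p-> S0 -r-> S2 -p-> S5 -q-> S5 -q-> S5 -r-> S4
After 14 symbols: S4.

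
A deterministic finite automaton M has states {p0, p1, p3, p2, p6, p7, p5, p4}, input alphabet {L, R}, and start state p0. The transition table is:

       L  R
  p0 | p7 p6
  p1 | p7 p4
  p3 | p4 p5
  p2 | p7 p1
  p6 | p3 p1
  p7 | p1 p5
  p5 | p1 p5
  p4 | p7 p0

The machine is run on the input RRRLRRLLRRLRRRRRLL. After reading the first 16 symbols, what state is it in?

p0 → p6 → p1 → p4 → p7 → p5 → p5 → p1 → p7 → p5 → p5 → p1 → p4 → p0 → p6 → p1 → p4
After 16 symbols: p4.

p4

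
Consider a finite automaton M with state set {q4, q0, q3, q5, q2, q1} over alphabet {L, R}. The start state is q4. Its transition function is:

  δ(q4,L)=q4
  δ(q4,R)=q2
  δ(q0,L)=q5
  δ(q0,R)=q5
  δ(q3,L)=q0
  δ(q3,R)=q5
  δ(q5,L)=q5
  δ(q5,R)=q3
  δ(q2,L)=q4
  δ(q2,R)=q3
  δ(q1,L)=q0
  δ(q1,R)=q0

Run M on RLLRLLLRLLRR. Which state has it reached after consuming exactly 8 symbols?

start at q4
read 'R': q4 → q2
read 'L': q2 → q4
read 'L': q4 → q4
read 'R': q4 → q2
read 'L': q2 → q4
read 'L': q4 → q4
read 'L': q4 → q4
read 'R': q4 → q2
After 8 symbols: q2.

q2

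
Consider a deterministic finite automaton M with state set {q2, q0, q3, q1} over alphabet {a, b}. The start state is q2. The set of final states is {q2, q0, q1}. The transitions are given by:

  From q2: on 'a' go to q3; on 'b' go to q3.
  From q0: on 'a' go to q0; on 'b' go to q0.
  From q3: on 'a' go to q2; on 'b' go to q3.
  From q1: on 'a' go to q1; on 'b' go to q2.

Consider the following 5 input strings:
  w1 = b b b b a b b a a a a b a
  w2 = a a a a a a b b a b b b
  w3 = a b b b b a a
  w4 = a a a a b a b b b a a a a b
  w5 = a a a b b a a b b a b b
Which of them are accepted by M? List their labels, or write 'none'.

w1: q2 → q3 → q3 → q3 → q3 → q2 → q3 → q3 → q2 → q3 → q2 → q3 → q3 → q2  → end q2, accepted
w2: q2 → q3 → q2 → q3 → q2 → q3 → q2 → q3 → q3 → q2 → q3 → q3 → q3  → end q3, rejected
w3: q2 → q3 → q3 → q3 → q3 → q3 → q2 → q3  → end q3, rejected
w4: q2 → q3 → q2 → q3 → q2 → q3 → q2 → q3 → q3 → q3 → q2 → q3 → q2 → q3 → q3  → end q3, rejected
w5: q2 → q3 → q2 → q3 → q3 → q3 → q2 → q3 → q3 → q3 → q2 → q3 → q3  → end q3, rejected

w1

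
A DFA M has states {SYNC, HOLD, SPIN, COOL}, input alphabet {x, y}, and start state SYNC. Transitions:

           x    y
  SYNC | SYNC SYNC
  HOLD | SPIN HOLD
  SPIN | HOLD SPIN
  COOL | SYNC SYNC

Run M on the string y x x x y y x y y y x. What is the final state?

SYNC

SYNC → SYNC → SYNC → SYNC → SYNC → SYNC → SYNC → SYNC → SYNC → SYNC → SYNC → SYNC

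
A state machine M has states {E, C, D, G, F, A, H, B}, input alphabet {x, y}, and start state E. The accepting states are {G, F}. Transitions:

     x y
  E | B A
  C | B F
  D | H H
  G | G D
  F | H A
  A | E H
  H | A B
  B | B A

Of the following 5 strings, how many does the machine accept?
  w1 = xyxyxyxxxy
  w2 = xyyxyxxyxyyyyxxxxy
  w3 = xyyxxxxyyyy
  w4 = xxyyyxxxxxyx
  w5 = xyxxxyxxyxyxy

0

w1:
  start at E
  read 'x': E → B
  read 'y': B → A
  read 'x': A → E
  read 'y': E → A
  read 'x': A → E
  read 'y': E → A
  read 'x': A → E
  read 'x': E → B
  read 'x': B → B
  read 'y': B → A
  end A, rejected
w2:
  start at E
  read 'x': E → B
  read 'y': B → A
  read 'y': A → H
  read 'x': H → A
  read 'y': A → H
  read 'x': H → A
  read 'x': A → E
  read 'y': E → A
  read 'x': A → E
  read 'y': E → A
  read 'y': A → H
  read 'y': H → B
  read 'y': B → A
  read 'x': A → E
  read 'x': E → B
  read 'x': B → B
  read 'x': B → B
  read 'y': B → A
  end A, rejected
w3:
  start at E
  read 'x': E → B
  read 'y': B → A
  read 'y': A → H
  read 'x': H → A
  read 'x': A → E
  read 'x': E → B
  read 'x': B → B
  read 'y': B → A
  read 'y': A → H
  read 'y': H → B
  read 'y': B → A
  end A, rejected
w4:
  start at E
  read 'x': E → B
  read 'x': B → B
  read 'y': B → A
  read 'y': A → H
  read 'y': H → B
  read 'x': B → B
  read 'x': B → B
  read 'x': B → B
  read 'x': B → B
  read 'x': B → B
  read 'y': B → A
  read 'x': A → E
  end E, rejected
w5:
  start at E
  read 'x': E → B
  read 'y': B → A
  read 'x': A → E
  read 'x': E → B
  read 'x': B → B
  read 'y': B → A
  read 'x': A → E
  read 'x': E → B
  read 'y': B → A
  read 'x': A → E
  read 'y': E → A
  read 'x': A → E
  read 'y': E → A
  end A, rejected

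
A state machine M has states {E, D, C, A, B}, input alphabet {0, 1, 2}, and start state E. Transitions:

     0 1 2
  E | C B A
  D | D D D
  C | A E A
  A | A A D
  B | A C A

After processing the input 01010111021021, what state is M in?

D

E → C → E → C → E → C → E → B → C → A → D → D → D → D → D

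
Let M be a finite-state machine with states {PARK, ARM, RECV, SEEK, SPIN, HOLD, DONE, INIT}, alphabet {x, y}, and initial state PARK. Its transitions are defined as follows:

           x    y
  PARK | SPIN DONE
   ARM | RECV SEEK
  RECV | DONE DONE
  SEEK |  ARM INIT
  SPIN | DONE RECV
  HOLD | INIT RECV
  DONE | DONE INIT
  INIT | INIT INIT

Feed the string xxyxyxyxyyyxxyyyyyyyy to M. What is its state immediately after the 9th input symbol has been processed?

start at PARK
read 'x': PARK → SPIN
read 'x': SPIN → DONE
read 'y': DONE → INIT
read 'x': INIT → INIT
read 'y': INIT → INIT
read 'x': INIT → INIT
read 'y': INIT → INIT
read 'x': INIT → INIT
read 'y': INIT → INIT
After 9 symbols: INIT.

INIT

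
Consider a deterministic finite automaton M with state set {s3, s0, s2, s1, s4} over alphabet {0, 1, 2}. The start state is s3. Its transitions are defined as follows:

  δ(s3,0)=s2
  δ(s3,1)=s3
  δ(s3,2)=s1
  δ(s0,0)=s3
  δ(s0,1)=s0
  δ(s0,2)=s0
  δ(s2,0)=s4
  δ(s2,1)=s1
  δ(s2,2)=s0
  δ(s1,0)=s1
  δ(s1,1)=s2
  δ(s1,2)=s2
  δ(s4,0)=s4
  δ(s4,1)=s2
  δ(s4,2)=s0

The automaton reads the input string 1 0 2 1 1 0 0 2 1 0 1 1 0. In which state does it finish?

s2

s3 → s3 → s2 → s0 → s0 → s0 → s3 → s2 → s0 → s0 → s3 → s3 → s3 → s2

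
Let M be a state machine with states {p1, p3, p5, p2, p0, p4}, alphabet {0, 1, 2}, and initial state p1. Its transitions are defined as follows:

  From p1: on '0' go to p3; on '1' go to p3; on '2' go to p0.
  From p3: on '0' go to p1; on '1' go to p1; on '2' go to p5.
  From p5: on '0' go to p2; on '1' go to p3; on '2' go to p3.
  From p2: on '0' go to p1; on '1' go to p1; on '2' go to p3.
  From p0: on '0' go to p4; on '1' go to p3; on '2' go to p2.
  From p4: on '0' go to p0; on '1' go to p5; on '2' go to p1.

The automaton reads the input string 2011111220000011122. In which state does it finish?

start at p1
read '2': p1 → p0
read '0': p0 → p4
read '1': p4 → p5
read '1': p5 → p3
read '1': p3 → p1
read '1': p1 → p3
read '1': p3 → p1
read '2': p1 → p0
read '2': p0 → p2
read '0': p2 → p1
read '0': p1 → p3
read '0': p3 → p1
read '0': p1 → p3
read '0': p3 → p1
read '1': p1 → p3
read '1': p3 → p1
read '1': p1 → p3
read '2': p3 → p5
read '2': p5 → p3

p3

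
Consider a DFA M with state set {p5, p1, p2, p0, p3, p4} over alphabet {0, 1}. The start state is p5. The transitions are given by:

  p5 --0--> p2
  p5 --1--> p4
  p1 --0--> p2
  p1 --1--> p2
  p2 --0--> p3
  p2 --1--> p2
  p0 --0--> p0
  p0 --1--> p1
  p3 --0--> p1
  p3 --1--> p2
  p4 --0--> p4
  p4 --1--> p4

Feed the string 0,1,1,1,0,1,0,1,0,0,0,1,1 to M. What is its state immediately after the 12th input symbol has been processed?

Trace: p5 -0-> p2 -1-> p2 -1-> p2 -1-> p2 -0-> p3 -1-> p2 -0-> p3 -1-> p2 -0-> p3 -0-> p1 -0-> p2 -1-> p2
After 12 symbols: p2.

p2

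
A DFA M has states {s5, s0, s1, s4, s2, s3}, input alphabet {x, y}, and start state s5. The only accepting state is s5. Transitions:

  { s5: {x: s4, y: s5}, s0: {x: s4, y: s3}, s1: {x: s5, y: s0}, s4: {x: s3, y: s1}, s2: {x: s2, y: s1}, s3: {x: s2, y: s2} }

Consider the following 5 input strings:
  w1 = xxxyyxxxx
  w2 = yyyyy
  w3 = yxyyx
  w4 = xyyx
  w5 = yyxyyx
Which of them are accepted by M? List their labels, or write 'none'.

w1: Trace: s5 -x-> s4 -x-> s3 -x-> s2 -y-> s1 -y-> s0 -x-> s4 -x-> s3 -x-> s2 -x-> s2  → end s2, rejected
w2: Trace: s5 -y-> s5 -y-> s5 -y-> s5 -y-> s5 -y-> s5  → end s5, accepted
w3: Trace: s5 -y-> s5 -x-> s4 -y-> s1 -y-> s0 -x-> s4  → end s4, rejected
w4: Trace: s5 -x-> s4 -y-> s1 -y-> s0 -x-> s4  → end s4, rejected
w5: Trace: s5 -y-> s5 -y-> s5 -x-> s4 -y-> s1 -y-> s0 -x-> s4  → end s4, rejected

w2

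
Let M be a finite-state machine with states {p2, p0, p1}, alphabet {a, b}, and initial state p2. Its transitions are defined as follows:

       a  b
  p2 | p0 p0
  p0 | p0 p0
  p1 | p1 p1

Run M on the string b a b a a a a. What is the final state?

p0

p2 → p0 → p0 → p0 → p0 → p0 → p0 → p0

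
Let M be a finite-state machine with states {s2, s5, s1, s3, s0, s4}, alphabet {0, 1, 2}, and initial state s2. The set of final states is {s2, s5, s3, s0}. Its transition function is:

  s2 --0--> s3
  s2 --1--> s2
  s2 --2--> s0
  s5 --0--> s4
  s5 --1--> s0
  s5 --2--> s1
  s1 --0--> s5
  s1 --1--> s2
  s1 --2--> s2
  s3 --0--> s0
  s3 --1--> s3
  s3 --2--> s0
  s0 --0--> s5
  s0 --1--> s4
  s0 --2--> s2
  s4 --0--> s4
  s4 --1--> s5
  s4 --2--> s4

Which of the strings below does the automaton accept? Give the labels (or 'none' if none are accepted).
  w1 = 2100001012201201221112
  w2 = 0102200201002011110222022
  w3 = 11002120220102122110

w1, w3

w1:
  start at s2
  read '2': s2 → s0
  read '1': s0 → s4
  read '0': s4 → s4
  read '0': s4 → s4
  read '0': s4 → s4
  read '0': s4 → s4
  read '1': s4 → s5
  read '0': s5 → s4
  read '1': s4 → s5
  read '2': s5 → s1
  read '2': s1 → s2
  read '0': s2 → s3
  read '1': s3 → s3
  read '2': s3 → s0
  read '0': s0 → s5
  read '1': s5 → s0
  read '2': s0 → s2
  read '2': s2 → s0
  read '1': s0 → s4
  read '1': s4 → s5
  read '1': s5 → s0
  read '2': s0 → s2
  end s2, accepted
w2:
  start at s2
  read '0': s2 → s3
  read '1': s3 → s3
  read '0': s3 → s0
  read '2': s0 → s2
  read '2': s2 → s0
  read '0': s0 → s5
  read '0': s5 → s4
  read '2': s4 → s4
  read '0': s4 → s4
  read '1': s4 → s5
  read '0': s5 → s4
  read '0': s4 → s4
  read '2': s4 → s4
  read '0': s4 → s4
  read '1': s4 → s5
  read '1': s5 → s0
  read '1': s0 → s4
  read '1': s4 → s5
  read '0': s5 → s4
  read '2': s4 → s4
  read '2': s4 → s4
  read '2': s4 → s4
  read '0': s4 → s4
  read '2': s4 → s4
  read '2': s4 → s4
  end s4, rejected
w3:
  start at s2
  read '1': s2 → s2
  read '1': s2 → s2
  read '0': s2 → s3
  read '0': s3 → s0
  read '2': s0 → s2
  read '1': s2 → s2
  read '2': s2 → s0
  read '0': s0 → s5
  read '2': s5 → s1
  read '2': s1 → s2
  read '0': s2 → s3
  read '1': s3 → s3
  read '0': s3 → s0
  read '2': s0 → s2
  read '1': s2 → s2
  read '2': s2 → s0
  read '2': s0 → s2
  read '1': s2 → s2
  read '1': s2 → s2
  read '0': s2 → s3
  end s3, accepted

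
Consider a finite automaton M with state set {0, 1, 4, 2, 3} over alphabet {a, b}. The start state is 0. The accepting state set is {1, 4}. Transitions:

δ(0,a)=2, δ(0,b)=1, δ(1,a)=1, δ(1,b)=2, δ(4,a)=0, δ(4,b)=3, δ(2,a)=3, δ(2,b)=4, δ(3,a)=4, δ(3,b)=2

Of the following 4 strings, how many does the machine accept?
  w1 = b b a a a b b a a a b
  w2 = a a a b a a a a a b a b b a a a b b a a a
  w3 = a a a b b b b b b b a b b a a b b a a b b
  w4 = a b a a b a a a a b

1

w1: Trace: 0 -b-> 1 -b-> 2 -a-> 3 -a-> 4 -a-> 0 -b-> 1 -b-> 2 -a-> 3 -a-> 4 -a-> 0 -b-> 1  → end 1, accepted
w2: Trace: 0 -a-> 2 -a-> 3 -a-> 4 -b-> 3 -a-> 4 -a-> 0 -a-> 2 -a-> 3 -a-> 4 -b-> 3 -a-> 4 -b-> 3 -b-> 2 -a-> 3 -a-> 4 -a-> 0 -b-> 1 -b-> 2 -a-> 3 -a-> 4 -a-> 0  → end 0, rejected
w3: Trace: 0 -a-> 2 -a-> 3 -a-> 4 -b-> 3 -b-> 2 -b-> 4 -b-> 3 -b-> 2 -b-> 4 -b-> 3 -a-> 4 -b-> 3 -b-> 2 -a-> 3 -a-> 4 -b-> 3 -b-> 2 -a-> 3 -a-> 4 -b-> 3 -b-> 2  → end 2, rejected
w4: Trace: 0 -a-> 2 -b-> 4 -a-> 0 -a-> 2 -b-> 4 -a-> 0 -a-> 2 -a-> 3 -a-> 4 -b-> 3  → end 3, rejected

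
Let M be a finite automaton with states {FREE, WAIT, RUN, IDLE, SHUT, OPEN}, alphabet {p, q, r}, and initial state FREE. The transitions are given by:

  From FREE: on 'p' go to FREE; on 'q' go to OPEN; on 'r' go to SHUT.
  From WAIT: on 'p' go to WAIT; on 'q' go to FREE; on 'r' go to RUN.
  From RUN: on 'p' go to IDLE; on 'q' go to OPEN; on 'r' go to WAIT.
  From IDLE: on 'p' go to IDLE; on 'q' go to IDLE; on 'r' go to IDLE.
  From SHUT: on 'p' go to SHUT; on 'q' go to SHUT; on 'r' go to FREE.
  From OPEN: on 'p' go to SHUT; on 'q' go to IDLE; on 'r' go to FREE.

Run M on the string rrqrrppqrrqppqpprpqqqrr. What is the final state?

FREE → SHUT → FREE → OPEN → FREE → SHUT → SHUT → SHUT → SHUT → FREE → SHUT → SHUT → SHUT → SHUT → SHUT → SHUT → SHUT → FREE → FREE → OPEN → IDLE → IDLE → IDLE → IDLE

IDLE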